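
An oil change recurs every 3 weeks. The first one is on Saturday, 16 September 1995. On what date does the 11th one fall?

The 11th occurrence is 10 intervals after the first: 10 × 21 = 210 days after 16 September 1995.
September has 30 days — 14 days to the end of September leaves 196.
October has 31 days (165 left).
November has 30 days (135 left).
December has 31 days (104 left).
January has 31 days (73 left).
February has 29 days (44 left).
March has 31 days (13 left).
13 days into April → 13 April 1996.

13 April 1996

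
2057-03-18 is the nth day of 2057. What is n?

Days in months before March: 31 + 28 = 59.
Plus 18 days into March → day 77.

77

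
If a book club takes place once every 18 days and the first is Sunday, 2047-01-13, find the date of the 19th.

The 19th occurrence is 18 intervals after the first: 18 × 18 = 324 days after 2047-01-13.
January has 31 days — 18 days to the end of January leaves 306.
February has 28 days (278 left).
March has 31 days (247 left).
April has 30 days (217 left).
May has 31 days (186 left).
June has 30 days (156 left).
July has 31 days (125 left).
August has 31 days (94 left).
September has 30 days (64 left).
October has 31 days (33 left).
November has 30 days (3 left).
3 days into December → 2047-12-03.

2047-12-03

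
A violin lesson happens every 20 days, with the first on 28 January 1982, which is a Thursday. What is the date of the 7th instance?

28 May 1982

The 7th occurrence is 6 intervals after the first: 6 × 20 = 120 days after 28 January 1982.
January has 31 days — 3 days to the end of January leaves 117.
February has 28 days (89 left).
March has 31 days (58 left).
April has 30 days (28 left).
28 days into May → 28 May 1982.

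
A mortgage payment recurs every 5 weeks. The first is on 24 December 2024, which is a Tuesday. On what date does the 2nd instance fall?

28 January 2025

The 2nd occurrence is 1 interval after the first: 1 × 35 = 35 days after 24 December 2024.
December has 31 days — 7 days to the end of December leaves 28.
28 days into January → 28 January 2025.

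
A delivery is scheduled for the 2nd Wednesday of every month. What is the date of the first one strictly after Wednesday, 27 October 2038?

October 2038 starts on a Friday; its first Wednesday is the 6th, so the 2nd Wednesday is the 13th — 13 October 2038.
That is not after 27 October 2038, so look at November 2038.
November 2038 starts on a Monday; its first Wednesday is the 3rd, so the 2nd Wednesday is the 10th — 10 November 2038.

10 November 2038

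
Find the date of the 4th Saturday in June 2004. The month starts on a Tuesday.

June 2004 begins on a Tuesday, so the first Saturday is June 5 (4 days later).
The 4th Saturday is 3 weeks later: 5 + 21 = 26.

26 June 2004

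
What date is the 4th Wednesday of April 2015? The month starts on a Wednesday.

April 22, 2015

April 2015 begins on a Wednesday, so the first Wednesday is April 1.
The 4th Wednesday is 3 weeks later: 1 + 21 = 22.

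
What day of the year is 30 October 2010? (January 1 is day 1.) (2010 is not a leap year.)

Days in months before October: 31 + 28 + 31 + 30 + 31 + 30 + 31 + 31 + 30 = 273.
Plus 30 days into October → day 303.

303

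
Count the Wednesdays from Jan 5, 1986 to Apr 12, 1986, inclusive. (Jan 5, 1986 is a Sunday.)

Jan 5, 1986 is a Sunday; the first Wednesday on or after it is Jan 8, 1986 (3 days later).
From Jan 8, 1986 to Apr 12, 1986: 23 + 28 + 31 + 12 = 94 days (rest of Jan, Feb, Mar, Apr).
94 ÷ 7 = 13 full weeks with remainder 3, so 13 more Wednesdays after the first → 14.

14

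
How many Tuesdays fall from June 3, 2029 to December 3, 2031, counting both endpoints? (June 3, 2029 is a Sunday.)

June 3, 2029 is a Sunday; the first Tuesday on or after it is June 5, 2029 (2 days later).
From June 5, 2029 to December 3, 2031: 209 + 365 + 337 = 911 days (rest of 2029, 2030, to December 3, 2031 in 2031).
911 ÷ 7 = 130 full weeks with remainder 1, so 130 more Tuesdays after the first → 131.

131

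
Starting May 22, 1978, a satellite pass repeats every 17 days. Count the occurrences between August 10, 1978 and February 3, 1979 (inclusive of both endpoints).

Occurrences land 17·i days after May 22, 1978 for i = 0, 1, 2, …
August 10, 1978 is 80 days after the start; 80 ÷ 17 = 4 remainder 12; since the remainder is 12, round up to i = 5. First occurrence in the window: #6 on August 15, 1978 (5×17 = 85 days in).
February 3, 1979 is 257 days after the start; 257 ÷ 17 = 15 remainder 2. Last occurrence in the window: #16 on February 1, 1979.
Occurrences #6 through #16: 11 in total.

11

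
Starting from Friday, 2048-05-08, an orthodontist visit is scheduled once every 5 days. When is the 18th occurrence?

2048-08-01

The 18th occurrence is 17 intervals after the first: 17 × 5 = 85 days after 2048-05-08.
May has 31 days — 23 days to the end of May leaves 62.
June has 30 days (32 left).
July has 31 days (1 left).
1 day into August → 2048-08-01.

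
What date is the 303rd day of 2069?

30 October 2069

January has 31 days (303 − 31 = 272 remain).
February has 28 days (272 − 28 = 244 remain).
March has 31 days (244 − 31 = 213 remain).
April has 30 days (213 − 30 = 183 remain).
May has 31 days (183 − 31 = 152 remain).
June has 30 days (152 − 30 = 122 remain).
July has 31 days (122 − 31 = 91 remain).
August has 31 days (91 − 31 = 60 remain).
September has 30 days (60 − 30 = 30 remain).
30 into October → October 30.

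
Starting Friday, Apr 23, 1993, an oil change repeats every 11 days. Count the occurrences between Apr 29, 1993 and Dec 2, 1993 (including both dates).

Occurrences land 11·i days after Apr 23, 1993 for i = 0, 1, 2, …
Apr 29, 1993 is 6 days after the start; 6 ÷ 11 = 0 remainder 6; since the remainder is 6, round up to i = 1. First occurrence in the window: #2 on May 4, 1993 (1×11 = 11 days in).
Dec 2, 1993 is 223 days after the start; 223 ÷ 11 = 20 remainder 3. Last occurrence in the window: #21 on Nov 29, 1993.
Occurrences #2 through #21: 20 in total.

20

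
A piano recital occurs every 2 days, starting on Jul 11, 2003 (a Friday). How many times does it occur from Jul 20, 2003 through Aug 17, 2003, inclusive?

14

Occurrences land 2·i days after Jul 11, 2003 for i = 0, 1, 2, …
Jul 20, 2003 is 9 days after the start; 9 ÷ 2 = 4 remainder 1; since the remainder is 1, round up to i = 5. First occurrence in the window: #6 on Jul 21, 2003 (5×2 = 10 days in).
Aug 17, 2003 is 37 days after the start; 37 ÷ 2 = 18 remainder 1. Last occurrence in the window: #19 on Aug 16, 2003.
Occurrences #6 through #19: 14 in total.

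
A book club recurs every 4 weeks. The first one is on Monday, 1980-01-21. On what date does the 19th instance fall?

1981-06-08

The 19th occurrence is 18 intervals after the first: 18 × 28 = 504 days after 1980-01-21.
January has 31 days — 10 days to the end of January leaves 494.
From end of January to end of 1980 is 335 days (159 left).
January has 31 days (128 left).
February has 28 days (100 left).
March has 31 days (69 left).
April has 30 days (39 left).
May has 31 days (8 left).
8 days into June → 1981-06-08.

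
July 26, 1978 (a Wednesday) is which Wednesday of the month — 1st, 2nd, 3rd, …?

4th

Day 26 falls in week ⌈26/7⌉ of the month.
Days 1–7 hold the 1st Wednesday, 8–14 the 2nd, 15–21 the 3rd, 22–28 the 4th, 29–31 the 5th.
26 is in the range for the 4th.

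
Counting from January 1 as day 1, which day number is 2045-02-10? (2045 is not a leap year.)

Days in months before February: 31 = 31.
Plus 10 days into February → day 41.

41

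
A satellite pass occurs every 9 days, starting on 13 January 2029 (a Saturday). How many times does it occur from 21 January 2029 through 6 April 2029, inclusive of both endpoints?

Occurrences land 9·i days after 13 January 2029 for i = 0, 1, 2, …
21 January 2029 is 8 days after the start; 8 ÷ 9 = 0 remainder 8; since the remainder is 8, round up to i = 1. First occurrence in the window: #2 on 22 January 2029 (1×9 = 9 days in).
6 April 2029 is 83 days after the start; 83 ÷ 9 = 9 remainder 2. Last occurrence in the window: #10 on 4 April 2029.
Occurrences #2 through #10: 9 in total.

9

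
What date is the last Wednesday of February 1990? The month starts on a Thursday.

28 February 1990

February 1990 begins on a Thursday, so the first Wednesday is February 7 (6 days later).
February 1990 has 28 days. Adding weeks: 7, 14, 21, 28 — the last one ≤ 28 is the 28th.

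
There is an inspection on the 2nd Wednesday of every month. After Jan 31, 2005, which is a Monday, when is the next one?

Jan 2005 starts on a Saturday; its first Wednesday is the 5th, so the 2nd Wednesday is the 12th — Jan 12, 2005.
That is not after Jan 31, 2005, so look at Feb 2005.
Feb 2005 starts on a Tuesday; its first Wednesday is the 2nd, so the 2nd Wednesday is the 9th — Feb 9, 2005.

Feb 9, 2005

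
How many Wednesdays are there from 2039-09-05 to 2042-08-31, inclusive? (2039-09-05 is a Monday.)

156

2039-09-05 is a Monday; the first Wednesday on or after it is 2039-09-07 (2 days later).
From 2039-09-07 to 2042-08-31: 115 + 366 + 365 + 243 = 1089 days (rest of 2039, 2040, 2041, to 2042-08-31 in 2042).
1089 ÷ 7 = 155 full weeks with remainder 4, so 155 more Wednesdays after the first → 156.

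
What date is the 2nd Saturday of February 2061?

February 12, 2061

The first Saturday of February 2061 is February 5.
The 2nd Saturday is 1 weeks later: 5 + 7 = 12.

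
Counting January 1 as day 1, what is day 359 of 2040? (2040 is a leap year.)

December 24, 2040

January has 31 days (359 − 31 = 328 remain).
February has 29 days (328 − 29 = 299 remain).
March has 31 days (299 − 31 = 268 remain).
April has 30 days (268 − 30 = 238 remain).
May has 31 days (238 − 31 = 207 remain).
June has 30 days (207 − 30 = 177 remain).
July has 31 days (177 − 31 = 146 remain).
August has 31 days (146 − 31 = 115 remain).
September has 30 days (115 − 30 = 85 remain).
October has 31 days (85 − 31 = 54 remain).
November has 30 days (54 − 30 = 24 remain).
24 into December → December 24.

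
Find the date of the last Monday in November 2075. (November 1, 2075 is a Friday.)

25 November 2075

November 2075 begins on a Friday, so the first Monday is November 4 (3 days later).
November 2075 has 30 days. Adding weeks: 4, 11, 18, 25 — the last one ≤ 30 is the 25th.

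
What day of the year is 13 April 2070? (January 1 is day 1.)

103

Days in months before April: 31 + 28 + 31 = 90.
Plus 13 days into April → day 103.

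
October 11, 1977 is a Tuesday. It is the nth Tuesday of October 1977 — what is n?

2nd

Day 11 falls in week ⌈11/7⌉ of the month.
Days 1–7 hold the 1st Tuesday, 8–14 the 2nd, 15–21 the 3rd, 22–28 the 4th, 29–31 the 5th.
11 is in the range for the 2nd.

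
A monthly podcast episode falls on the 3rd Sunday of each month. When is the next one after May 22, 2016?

June 19, 2016

May 2016 starts on a Sunday; its first Sunday is the 1st, so the 3rd Sunday is the 15th — May 15, 2016.
That is not after May 22, 2016, so look at June 2016.
June 2016 starts on a Wednesday; its first Sunday is the 5th, so the 3rd Sunday is the 19th — June 19, 2016.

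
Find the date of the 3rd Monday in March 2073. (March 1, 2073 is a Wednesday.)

March 20, 2073

March 2073 begins on a Wednesday, so the first Monday is March 6 (5 days later).
The 3rd Monday is 2 weeks later: 6 + 14 = 20.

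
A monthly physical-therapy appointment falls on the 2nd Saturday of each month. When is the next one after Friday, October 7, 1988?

October 8, 1988

October 1988 starts on a Saturday; its first Saturday is the 1st, so the 2nd Saturday is the 8th — October 8, 1988.
October 8, 1988 is after October 7, 1988, so that is the next one.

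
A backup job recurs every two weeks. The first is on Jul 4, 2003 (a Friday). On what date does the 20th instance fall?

The 20th occurrence is 19 intervals after the first: 19 × 14 = 266 days after Jul 4, 2003.
Jul has 31 days — 27 days to the end of Jul leaves 239.
Aug has 31 days (208 left).
Sep has 30 days (178 left).
Oct has 31 days (147 left).
Nov has 30 days (117 left).
Dec has 31 days (86 left).
Jan has 31 days (55 left).
Feb has 29 days (26 left).
26 days into Mar → Mar 26, 2004.

Mar 26, 2004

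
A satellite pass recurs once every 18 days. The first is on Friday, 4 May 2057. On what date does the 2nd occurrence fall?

The 2nd occurrence is 1 interval after the first: 1 × 18 = 18 days after 4 May 2057.
18 days later is 22 May 2057.

22 May 2057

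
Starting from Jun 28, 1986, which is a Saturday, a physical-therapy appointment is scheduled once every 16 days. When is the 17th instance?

Mar 11, 1987

The 17th occurrence is 16 intervals after the first: 16 × 16 = 256 days after Jun 28, 1986.
Jun has 30 days — 2 days to the end of Jun leaves 254.
Jul has 31 days (223 left).
Aug has 31 days (192 left).
Sep has 30 days (162 left).
Oct has 31 days (131 left).
Nov has 30 days (101 left).
Dec has 31 days (70 left).
Jan has 31 days (39 left).
Feb has 28 days (11 left).
11 days into Mar → Mar 11, 1987.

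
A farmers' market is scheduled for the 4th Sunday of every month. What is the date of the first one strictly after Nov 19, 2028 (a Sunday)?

Nov 2028 starts on a Wednesday; its first Sunday is the 5th, so the 4th Sunday is the 26th — Nov 26, 2028.
Nov 26, 2028 is after Nov 19, 2028, so that is the next one.

Nov 26, 2028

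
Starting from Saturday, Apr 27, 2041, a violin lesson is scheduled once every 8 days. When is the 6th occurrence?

The 6th occurrence is 5 intervals after the first: 5 × 8 = 40 days after Apr 27, 2041.
Apr has 30 days — 3 days to the end of Apr leaves 37.
May has 31 days (6 left).
6 days into Jun → Jun 6, 2041.

Jun 6, 2041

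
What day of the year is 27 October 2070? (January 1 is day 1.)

300

Days in months before October: 31 + 28 + 31 + 30 + 31 + 30 + 31 + 31 + 30 = 273.
Plus 27 days into October → day 300.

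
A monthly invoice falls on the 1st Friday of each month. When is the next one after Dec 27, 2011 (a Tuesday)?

Jan 6, 2012

Dec 2011 starts on a Thursday, so its 1st Friday is Dec 2, 2011 (1 day in).
That is not after Dec 27, 2011, so look at Jan 2012.
Jan 2012 starts on a Sunday, so its 1st Friday is Jan 6, 2012 (5 days in).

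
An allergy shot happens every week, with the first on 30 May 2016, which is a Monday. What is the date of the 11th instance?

The 11th occurrence is 10 intervals after the first: 10 × 7 = 70 days after 30 May 2016.
May has 31 days — 1 day to the end of May leaves 69.
June has 30 days (39 left).
July has 31 days (8 left).
8 days into August → 8 August 2016.

8 August 2016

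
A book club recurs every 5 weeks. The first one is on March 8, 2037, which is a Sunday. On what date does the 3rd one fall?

May 17, 2037

The 3rd occurrence is 2 intervals after the first: 2 × 35 = 70 days after March 8, 2037.
March has 31 days — 23 days to the end of March leaves 47.
April has 30 days (17 left).
17 days into May → May 17, 2037.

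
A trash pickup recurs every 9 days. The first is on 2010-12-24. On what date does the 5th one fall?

The 5th occurrence is 4 intervals after the first: 4 × 9 = 36 days after 2010-12-24.
December has 31 days — 7 days to the end of December leaves 29.
29 days into January → 2011-01-29.

2011-01-29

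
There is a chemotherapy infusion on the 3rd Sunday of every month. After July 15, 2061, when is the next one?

July 2061 starts on a Friday; its first Sunday is the 3rd, so the 3rd Sunday is the 17th — July 17, 2061.
July 17, 2061 is after July 15, 2061, so that is the next one.

July 17, 2061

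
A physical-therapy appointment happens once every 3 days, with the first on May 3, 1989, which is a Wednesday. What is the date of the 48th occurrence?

The 48th occurrence is 47 intervals after the first: 47 × 3 = 141 days after May 3, 1989.
May has 31 days — 28 days to the end of May leaves 113.
Jun has 30 days (83 left).
Jul has 31 days (52 left).
Aug has 31 days (21 left).
21 days into Sep → Sep 21, 1989.

Sep 21, 1989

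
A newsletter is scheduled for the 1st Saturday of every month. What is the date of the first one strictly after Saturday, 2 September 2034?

September 2034 starts on a Friday, so its 1st Saturday is 2 September 2034 (1 day in).
That is not after 2 September 2034, so look at October 2034.
October 2034 starts on a Sunday, so its 1st Saturday is 7 October 2034 (6 days in).

7 October 2034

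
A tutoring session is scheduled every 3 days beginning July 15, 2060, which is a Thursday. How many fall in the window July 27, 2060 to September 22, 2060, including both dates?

Occurrences land 3·i days after July 15, 2060 for i = 0, 1, 2, …
July 27, 2060 is 12 days after the start; 12 ÷ 3 = 4 remainder 0. First occurrence in the window: #5 on July 27, 2060 (4×3 = 12 days in).
September 22, 2060 is 69 days after the start; 69 ÷ 3 = 23 remainder 0. Last occurrence in the window: #24 on September 22, 2060.
Occurrences #5 through #24: 20 in total.

20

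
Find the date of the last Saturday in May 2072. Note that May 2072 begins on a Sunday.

May 28, 2072

May 2072 begins on a Sunday, so the first Saturday is May 7 (6 days later).
May 2072 has 31 days. Adding weeks: 7, 14, 21, 28 — the last one ≤ 31 is the 28th.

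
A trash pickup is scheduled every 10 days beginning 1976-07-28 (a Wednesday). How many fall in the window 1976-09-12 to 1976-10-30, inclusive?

5

Occurrences land 10·i days after 1976-07-28 for i = 0, 1, 2, …
1976-09-12 is 46 days after the start; 46 ÷ 10 = 4 remainder 6; since the remainder is 6, round up to i = 5. First occurrence in the window: #6 on 1976-09-16 (5×10 = 50 days in).
1976-10-30 is 94 days after the start; 94 ÷ 10 = 9 remainder 4. Last occurrence in the window: #10 on 1976-10-26.
Occurrences #6 through #10: 5 in total.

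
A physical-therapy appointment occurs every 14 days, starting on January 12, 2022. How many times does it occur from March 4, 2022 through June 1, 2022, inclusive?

Occurrences land 14·i days after January 12, 2022 for i = 0, 1, 2, …
March 4, 2022 is 51 days after the start; 51 ÷ 14 = 3 remainder 9; since the remainder is 9, round up to i = 4. First occurrence in the window: #5 on March 9, 2022 (4×14 = 56 days in).
June 1, 2022 is 140 days after the start; 140 ÷ 14 = 10 remainder 0. Last occurrence in the window: #11 on June 1, 2022.
Occurrences #5 through #11: 7 in total.

7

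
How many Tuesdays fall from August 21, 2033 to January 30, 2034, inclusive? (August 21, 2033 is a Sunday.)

August 21, 2033 is a Sunday; the first Tuesday on or after it is August 23, 2033 (2 days later).
From August 23, 2033 to January 30, 2034: 8 + 30 + 31 + 30 + 31 + 30 = 160 days (rest of August, September, October, November, December, January).
160 ÷ 7 = 22 full weeks with remainder 6, so 22 more Tuesdays after the first → 23.

23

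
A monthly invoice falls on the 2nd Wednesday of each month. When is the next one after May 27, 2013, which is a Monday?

May 2013 starts on a Wednesday; its first Wednesday is the 1st, so the 2nd Wednesday is the 8th — May 8, 2013.
That is not after May 27, 2013, so look at Jun 2013.
Jun 2013 starts on a Saturday; its first Wednesday is the 5th, so the 2nd Wednesday is the 12th — Jun 12, 2013.

Jun 12, 2013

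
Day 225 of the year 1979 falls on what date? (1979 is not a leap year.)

Aug 13, 1979

Jan has 31 days (225 − 31 = 194 remain).
Feb has 28 days (194 − 28 = 166 remain).
Mar has 31 days (166 − 31 = 135 remain).
Apr has 30 days (135 − 30 = 105 remain).
May has 31 days (105 − 31 = 74 remain).
Jun has 30 days (74 − 30 = 44 remain).
Jul has 31 days (44 − 31 = 13 remain).
13 into Aug → Aug 13.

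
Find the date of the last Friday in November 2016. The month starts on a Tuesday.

25 November 2016

November 2016 begins on a Tuesday, so the first Friday is November 4 (3 days later).
November 2016 has 30 days. Adding weeks: 4, 11, 18, 25 — the last one ≤ 30 is the 25th.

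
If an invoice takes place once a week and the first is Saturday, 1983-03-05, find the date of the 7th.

1983-04-16

The 7th occurrence is 6 intervals after the first: 6 × 7 = 42 days after 1983-03-05.
March has 31 days — 26 days to the end of March leaves 16.
16 days into April → 1983-04-16.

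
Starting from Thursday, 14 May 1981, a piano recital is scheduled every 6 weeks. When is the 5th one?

29 October 1981

The 5th occurrence is 4 intervals after the first: 4 × 42 = 168 days after 14 May 1981.
May has 31 days — 17 days to the end of May leaves 151.
June has 30 days (121 left).
July has 31 days (90 left).
August has 31 days (59 left).
September has 30 days (29 left).
29 days into October → 29 October 1981.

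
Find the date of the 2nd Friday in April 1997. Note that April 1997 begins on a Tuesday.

April 11, 1997

April 1997 begins on a Tuesday, so the first Friday is April 4 (3 days later).
The 2nd Friday is 1 weeks later: 4 + 7 = 11.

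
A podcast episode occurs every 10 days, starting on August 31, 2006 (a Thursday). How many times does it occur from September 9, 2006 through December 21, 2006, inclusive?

11

Occurrences land 10·i days after August 31, 2006 for i = 0, 1, 2, …
September 9, 2006 is 9 days after the start; 9 ÷ 10 = 0 remainder 9; since the remainder is 9, round up to i = 1. First occurrence in the window: #2 on September 10, 2006 (1×10 = 10 days in).
December 21, 2006 is 112 days after the start; 112 ÷ 10 = 11 remainder 2. Last occurrence in the window: #12 on December 19, 2006.
Occurrences #2 through #12: 11 in total.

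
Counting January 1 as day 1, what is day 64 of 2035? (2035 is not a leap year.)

March 5, 2035

January has 31 days (64 − 31 = 33 remain).
February has 28 days (33 − 28 = 5 remain).
5 into March → March 5.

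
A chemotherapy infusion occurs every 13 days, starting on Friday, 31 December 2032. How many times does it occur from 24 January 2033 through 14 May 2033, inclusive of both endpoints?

Occurrences land 13·i days after 31 December 2032 for i = 0, 1, 2, …
24 January 2033 is 24 days after the start; 24 ÷ 13 = 1 remainder 11; since the remainder is 11, round up to i = 2. First occurrence in the window: #3 on 26 January 2033 (2×13 = 26 days in).
14 May 2033 is 134 days after the start; 134 ÷ 13 = 10 remainder 4. Last occurrence in the window: #11 on 10 May 2033.
Occurrences #3 through #11: 9 in total.

9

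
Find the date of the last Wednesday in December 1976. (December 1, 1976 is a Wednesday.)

December 1976 begins on a Wednesday, so the first Wednesday is December 1.
December 1976 has 31 days. Adding weeks: 1, 8, 15, 22, 29 — the last one ≤ 31 is the 29th.

December 29, 1976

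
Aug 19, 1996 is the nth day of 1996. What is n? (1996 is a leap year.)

Days in months before Aug: 31 + 29 + 31 + 30 + 31 + 30 + 31 = 213.
Plus 19 days into Aug → day 232.

232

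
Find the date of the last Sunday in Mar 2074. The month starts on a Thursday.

Mar 25, 2074

Mar 2074 begins on a Thursday, so the first Sunday is Mar 4 (3 days later).
Mar 2074 has 31 days. Adding weeks: 4, 11, 18, 25 — the last one ≤ 31 is the 25th.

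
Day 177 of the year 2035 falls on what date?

January has 31 days (177 − 31 = 146 remain).
February has 28 days (146 − 28 = 118 remain).
March has 31 days (118 − 31 = 87 remain).
April has 30 days (87 − 30 = 57 remain).
May has 31 days (57 − 31 = 26 remain).
26 into June → June 26.

June 26, 2035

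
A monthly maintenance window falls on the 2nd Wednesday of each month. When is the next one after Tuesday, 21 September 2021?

September 2021 starts on a Wednesday; its first Wednesday is the 1st, so the 2nd Wednesday is the 8th — 8 September 2021.
That is not after 21 September 2021, so look at October 2021.
October 2021 starts on a Friday; its first Wednesday is the 6th, so the 2nd Wednesday is the 13th — 13 October 2021.

13 October 2021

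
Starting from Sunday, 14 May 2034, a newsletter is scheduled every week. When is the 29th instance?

The 29th occurrence is 28 intervals after the first: 28 × 7 = 196 days after 14 May 2034.
May has 31 days — 17 days to the end of May leaves 179.
June has 30 days (149 left).
July has 31 days (118 left).
August has 31 days (87 left).
September has 30 days (57 left).
October has 31 days (26 left).
26 days into November → 26 November 2034.

26 November 2034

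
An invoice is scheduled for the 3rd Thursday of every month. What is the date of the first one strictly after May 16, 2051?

May 2051 starts on a Monday; its first Thursday is the 4th, so the 3rd Thursday is the 18th — May 18, 2051.
May 18, 2051 is after May 16, 2051, so that is the next one.

May 18, 2051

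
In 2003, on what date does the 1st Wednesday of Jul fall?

Jul 2003 begins on a Tuesday, so the first Wednesday is Jul 2 (1 day later).

Jul 2, 2003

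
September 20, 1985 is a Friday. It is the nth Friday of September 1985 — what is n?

Day 20 falls in week ⌈20/7⌉ of the month.
Days 1–7 hold the 1st Friday, 8–14 the 2nd, 15–21 the 3rd, 22–28 the 4th, 29–31 the 5th.
20 is in the range for the 3rd.

3rd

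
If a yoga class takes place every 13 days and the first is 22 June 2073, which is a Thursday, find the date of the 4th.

The 4th occurrence is 3 intervals after the first: 3 × 13 = 39 days after 22 June 2073.
June has 30 days — 8 days to the end of June leaves 31.
31 days into July → 31 July 2073.

31 July 2073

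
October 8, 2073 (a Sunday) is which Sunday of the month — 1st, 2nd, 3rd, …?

Day 8 falls in week ⌈8/7⌉ of the month.
Days 1–7 hold the 1st Sunday, 8–14 the 2nd, 15–21 the 3rd, 22–28 the 4th, 29–31 the 5th.
8 is in the range for the 2nd.

2nd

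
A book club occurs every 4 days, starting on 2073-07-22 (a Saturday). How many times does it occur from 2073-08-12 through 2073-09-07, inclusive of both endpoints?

Occurrences land 4·i days after 2073-07-22 for i = 0, 1, 2, …
2073-08-12 is 21 days after the start; 21 ÷ 4 = 5 remainder 1; since the remainder is 1, round up to i = 6. First occurrence in the window: #7 on 2073-08-15 (6×4 = 24 days in).
2073-09-07 is 47 days after the start; 47 ÷ 4 = 11 remainder 3. Last occurrence in the window: #12 on 2073-09-04.
Occurrences #7 through #12: 6 in total.

6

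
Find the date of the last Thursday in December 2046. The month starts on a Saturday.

December 27, 2046

December 2046 begins on a Saturday, so the first Thursday is December 6 (5 days later).
December 2046 has 31 days. Adding weeks: 6, 13, 20, 27 — the last one ≤ 31 is the 27th.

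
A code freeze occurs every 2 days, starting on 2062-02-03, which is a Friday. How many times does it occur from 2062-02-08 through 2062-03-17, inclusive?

Occurrences land 2·i days after 2062-02-03 for i = 0, 1, 2, …
2062-02-08 is 5 days after the start; 5 ÷ 2 = 2 remainder 1; since the remainder is 1, round up to i = 3. First occurrence in the window: #4 on 2062-02-09 (3×2 = 6 days in).
2062-03-17 is 42 days after the start; 42 ÷ 2 = 21 remainder 0. Last occurrence in the window: #22 on 2062-03-17.
Occurrences #4 through #22: 19 in total.

19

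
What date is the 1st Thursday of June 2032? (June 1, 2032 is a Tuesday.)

3 June 2032

June 2032 begins on a Tuesday, so the first Thursday is June 3 (2 days later).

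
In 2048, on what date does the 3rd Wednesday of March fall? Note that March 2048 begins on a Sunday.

March 18, 2048

March 2048 begins on a Sunday, so the first Wednesday is March 4 (3 days later).
The 3rd Wednesday is 2 weeks later: 4 + 14 = 18.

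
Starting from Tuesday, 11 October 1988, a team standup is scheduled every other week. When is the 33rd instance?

The 33rd occurrence is 32 intervals after the first: 32 × 14 = 448 days after 11 October 1988.
October has 31 days — 20 days to the end of October leaves 428.
From end of October to end of 1988 is 61 days (367 left).
1989 has 365 days (2 left).
2 days into January → 2 January 1990.

2 January 1990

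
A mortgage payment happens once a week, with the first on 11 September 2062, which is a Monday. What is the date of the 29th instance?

The 29th occurrence is 28 intervals after the first: 28 × 7 = 196 days after 11 September 2062.
September has 30 days — 19 days to the end of September leaves 177.
October has 31 days (146 left).
November has 30 days (116 left).
December has 31 days (85 left).
January has 31 days (54 left).
February has 28 days (26 left).
26 days into March → 26 March 2063.

26 March 2063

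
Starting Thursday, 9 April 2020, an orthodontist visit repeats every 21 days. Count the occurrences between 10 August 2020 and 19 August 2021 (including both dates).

Occurrences land 21·i days after 9 April 2020 for i = 0, 1, 2, …
10 August 2020 is 123 days after the start; 123 ÷ 21 = 5 remainder 18; since the remainder is 18, round up to i = 6. First occurrence in the window: #7 on 13 August 2020 (6×21 = 126 days in).
19 August 2021 is 497 days after the start; 497 ÷ 21 = 23 remainder 14. Last occurrence in the window: #24 on 5 August 2021.
Occurrences #7 through #24: 18 in total.

18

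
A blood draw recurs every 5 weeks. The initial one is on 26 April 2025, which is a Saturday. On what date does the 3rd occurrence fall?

The 3rd occurrence is 2 intervals after the first: 2 × 35 = 70 days after 26 April 2025.
April has 30 days — 4 days to the end of April leaves 66.
May has 31 days (35 left).
June has 30 days (5 left).
5 days into July → 5 July 2025.

5 July 2025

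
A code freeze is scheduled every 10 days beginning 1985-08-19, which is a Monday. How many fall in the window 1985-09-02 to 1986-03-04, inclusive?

Occurrences land 10·i days after 1985-08-19 for i = 0, 1, 2, …
1985-09-02 is 14 days after the start; 14 ÷ 10 = 1 remainder 4; since the remainder is 4, round up to i = 2. First occurrence in the window: #3 on 1985-09-08 (2×10 = 20 days in).
1986-03-04 is 197 days after the start; 197 ÷ 10 = 19 remainder 7. Last occurrence in the window: #20 on 1986-02-25.
Occurrences #3 through #20: 18 in total.

18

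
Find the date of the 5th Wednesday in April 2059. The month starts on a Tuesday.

April 30, 2059

April 2059 begins on a Tuesday, so the first Wednesday is April 2 (1 day later).
The 5th Wednesday is 4 weeks later: 2 + 28 = 30.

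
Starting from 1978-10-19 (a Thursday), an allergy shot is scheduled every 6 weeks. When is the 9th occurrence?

The 9th occurrence is 8 intervals after the first: 8 × 42 = 336 days after 1978-10-19.
October has 31 days — 12 days to the end of October leaves 324.
November has 30 days (294 left).
December has 31 days (263 left).
January has 31 days (232 left).
February has 28 days (204 left).
March has 31 days (173 left).
April has 30 days (143 left).
May has 31 days (112 left).
June has 30 days (82 left).
July has 31 days (51 left).
August has 31 days (20 left).
20 days into September → 1979-09-20.

1979-09-20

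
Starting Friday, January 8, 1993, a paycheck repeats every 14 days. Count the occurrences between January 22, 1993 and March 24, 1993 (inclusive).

Occurrences land 14·i days after January 8, 1993 for i = 0, 1, 2, …
January 22, 1993 is 14 days after the start; 14 ÷ 14 = 1 remainder 0. First occurrence in the window: #2 on January 22, 1993 (1×14 = 14 days in).
March 24, 1993 is 75 days after the start; 75 ÷ 14 = 5 remainder 5. Last occurrence in the window: #6 on March 19, 1993.
Occurrences #2 through #6: 5 in total.

5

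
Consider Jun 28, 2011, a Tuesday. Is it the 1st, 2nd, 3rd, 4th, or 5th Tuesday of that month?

4th

Day 28 falls in week ⌈28/7⌉ of the month.
Days 1–7 hold the 1st Tuesday, 8–14 the 2nd, 15–21 the 3rd, 22–28 the 4th, 29–31 the 5th.
28 is in the range for the 4th.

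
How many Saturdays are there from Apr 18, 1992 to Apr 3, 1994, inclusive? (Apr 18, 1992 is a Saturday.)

103

Apr 18, 1992 is a Saturday; the first Saturday on or after it is Apr 18, 1992.
From Apr 18, 1992 to Apr 3, 1994: 257 + 365 + 93 = 715 days (rest of 1992, 1993, to Apr 3, 1994 in 1994).
715 ÷ 7 = 102 full weeks with remainder 1, so 102 more Saturdays after the first → 103.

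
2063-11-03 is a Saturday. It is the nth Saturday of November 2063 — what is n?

1st

Day 3 falls in week ⌈3/7⌉ of the month.
Days 1–7 hold the 1st Saturday, 8–14 the 2nd, 15–21 the 3rd, 22–28 the 4th, 29–31 the 5th.
3 is in the range for the 1st.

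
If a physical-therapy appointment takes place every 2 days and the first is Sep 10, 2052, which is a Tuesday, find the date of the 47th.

The 47th occurrence is 46 intervals after the first: 46 × 2 = 92 days after Sep 10, 2052.
Sep has 30 days — 20 days to the end of Sep leaves 72.
Oct has 31 days (41 left).
Nov has 30 days (11 left).
11 days into Dec → Dec 11, 2052.

Dec 11, 2052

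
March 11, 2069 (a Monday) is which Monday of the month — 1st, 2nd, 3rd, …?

2nd

Day 11 falls in week ⌈11/7⌉ of the month.
Days 1–7 hold the 1st Monday, 8–14 the 2nd, 15–21 the 3rd, 22–28 the 4th, 29–31 the 5th.
11 is in the range for the 2nd.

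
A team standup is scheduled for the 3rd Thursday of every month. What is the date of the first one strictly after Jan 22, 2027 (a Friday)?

Jan 2027 starts on a Friday; its first Thursday is the 7th, so the 3rd Thursday is the 21st — Jan 21, 2027.
That is not after Jan 22, 2027, so look at Feb 2027.
Feb 2027 starts on a Monday; its first Thursday is the 4th, so the 3rd Thursday is the 18th — Feb 18, 2027.

Feb 18, 2027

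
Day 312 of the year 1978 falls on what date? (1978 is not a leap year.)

January has 31 days (312 − 31 = 281 remain).
February has 28 days (281 − 28 = 253 remain).
March has 31 days (253 − 31 = 222 remain).
April has 30 days (222 − 30 = 192 remain).
May has 31 days (192 − 31 = 161 remain).
June has 30 days (161 − 30 = 131 remain).
July has 31 days (131 − 31 = 100 remain).
August has 31 days (100 − 31 = 69 remain).
September has 30 days (69 − 30 = 39 remain).
October has 31 days (39 − 31 = 8 remain).
8 into November → November 8.

November 8, 1978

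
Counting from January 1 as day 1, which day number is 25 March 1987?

84

Days in months before March: 31 + 28 = 59.
Plus 25 days into March → day 84.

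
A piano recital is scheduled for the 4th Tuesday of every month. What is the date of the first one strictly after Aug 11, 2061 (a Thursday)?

Aug 23, 2061

Aug 2061 starts on a Monday; its first Tuesday is the 2nd, so the 4th Tuesday is the 23rd — Aug 23, 2061.
Aug 23, 2061 is after Aug 11, 2061, so that is the next one.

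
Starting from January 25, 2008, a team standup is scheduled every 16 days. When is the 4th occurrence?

March 13, 2008

The 4th occurrence is 3 intervals after the first: 3 × 16 = 48 days after January 25, 2008.
January has 31 days — 6 days to the end of January leaves 42.
February has 29 days (13 left).
13 days into March → March 13, 2008.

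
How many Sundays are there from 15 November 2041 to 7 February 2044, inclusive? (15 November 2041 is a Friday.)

117

15 November 2041 is a Friday; the first Sunday on or after it is 17 November 2041 (2 days later).
From 17 November 2041 to 7 February 2044: 44 + 365 + 365 + 38 = 812 days (rest of 2041, 2042, 2043, to 7 February 2044 in 2044).
812 ÷ 7 = 116 full weeks with remainder 0, so 116 more Sundays after the first → 117.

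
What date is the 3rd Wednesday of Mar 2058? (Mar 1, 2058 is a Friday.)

Mar 20, 2058

Mar 2058 begins on a Friday, so the first Wednesday is Mar 6 (5 days later).
The 3rd Wednesday is 2 weeks later: 6 + 14 = 20.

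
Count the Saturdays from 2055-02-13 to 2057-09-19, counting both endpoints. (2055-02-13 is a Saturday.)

2055-02-13 is a Saturday; the first Saturday on or after it is 2055-02-13.
From 2055-02-13 to 2057-09-19: 321 + 366 + 262 = 949 days (rest of 2055, 2056, to 2057-09-19 in 2057).
949 ÷ 7 = 135 full weeks with remainder 4, so 135 more Saturdays after the first → 136.

136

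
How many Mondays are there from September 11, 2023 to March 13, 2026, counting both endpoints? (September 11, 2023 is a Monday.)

September 11, 2023 is a Monday; the first Monday on or after it is September 11, 2023.
From September 11, 2023 to March 13, 2026: 111 + 366 + 365 + 72 = 914 days (rest of 2023, 2024, 2025, to March 13, 2026 in 2026).
914 ÷ 7 = 130 full weeks with remainder 4, so 130 more Mondays after the first → 131.

131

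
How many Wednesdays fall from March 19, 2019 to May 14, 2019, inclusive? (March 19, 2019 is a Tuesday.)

8

March 19, 2019 is a Tuesday; the first Wednesday on or after it is March 20, 2019 (1 day later).
From March 20, 2019 to May 14, 2019: 11 + 30 + 14 = 55 days (rest of March, April, May).
55 ÷ 7 = 7 full weeks with remainder 6, so 7 more Wednesdays after the first → 8.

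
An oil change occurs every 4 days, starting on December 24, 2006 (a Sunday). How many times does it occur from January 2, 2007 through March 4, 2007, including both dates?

Occurrences land 4·i days after December 24, 2006 for i = 0, 1, 2, …
January 2, 2007 is 9 days after the start; 9 ÷ 4 = 2 remainder 1; since the remainder is 1, round up to i = 3. First occurrence in the window: #4 on January 5, 2007 (3×4 = 12 days in).
March 4, 2007 is 70 days after the start; 70 ÷ 4 = 17 remainder 2. Last occurrence in the window: #18 on March 2, 2007.
Occurrences #4 through #18: 15 in total.

15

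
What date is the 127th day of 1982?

1982-05-07

January has 31 days (127 − 31 = 96 remain).
February has 28 days (96 − 28 = 68 remain).
March has 31 days (68 − 31 = 37 remain).
April has 30 days (37 − 30 = 7 remain).
7 into May → May 7.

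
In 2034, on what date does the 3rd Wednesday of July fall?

19 July 2034

July 2034 begins on a Saturday, so the first Wednesday is July 5 (4 days later).
The 3rd Wednesday is 2 weeks later: 5 + 14 = 19.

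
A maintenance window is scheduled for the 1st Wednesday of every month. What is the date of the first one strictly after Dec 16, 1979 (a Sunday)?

Dec 1979 starts on a Saturday, so its 1st Wednesday is Dec 5, 1979 (4 days in).
That is not after Dec 16, 1979, so look at Jan 1980.
Jan 1980 starts on a Tuesday, so its 1st Wednesday is Jan 2, 1980 (1 day in).

Jan 2, 1980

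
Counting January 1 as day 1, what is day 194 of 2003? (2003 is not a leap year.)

January has 31 days (194 − 31 = 163 remain).
February has 28 days (163 − 28 = 135 remain).
March has 31 days (135 − 31 = 104 remain).
April has 30 days (104 − 30 = 74 remain).
May has 31 days (74 − 31 = 43 remain).
June has 30 days (43 − 30 = 13 remain).
13 into July → July 13.

July 13, 2003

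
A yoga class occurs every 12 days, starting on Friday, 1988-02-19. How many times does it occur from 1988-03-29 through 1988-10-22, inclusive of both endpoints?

17

Occurrences land 12·i days after 1988-02-19 for i = 0, 1, 2, …
1988-03-29 is 39 days after the start; 39 ÷ 12 = 3 remainder 3; since the remainder is 3, round up to i = 4. First occurrence in the window: #5 on 1988-04-07 (4×12 = 48 days in).
1988-10-22 is 246 days after the start; 246 ÷ 12 = 20 remainder 6. Last occurrence in the window: #21 on 1988-10-16.
Occurrences #5 through #21: 17 in total.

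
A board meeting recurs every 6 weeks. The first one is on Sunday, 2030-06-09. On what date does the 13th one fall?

The 13th occurrence is 12 intervals after the first: 12 × 42 = 504 days after 2030-06-09.
June has 30 days — 21 days to the end of June leaves 483.
From end of June to end of 2030 is 184 days (299 left).
January has 31 days (268 left).
February has 28 days (240 left).
March has 31 days (209 left).
April has 30 days (179 left).
May has 31 days (148 left).
June has 30 days (118 left).
July has 31 days (87 left).
August has 31 days (56 left).
September has 30 days (26 left).
26 days into October → 2031-10-26.

2031-10-26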